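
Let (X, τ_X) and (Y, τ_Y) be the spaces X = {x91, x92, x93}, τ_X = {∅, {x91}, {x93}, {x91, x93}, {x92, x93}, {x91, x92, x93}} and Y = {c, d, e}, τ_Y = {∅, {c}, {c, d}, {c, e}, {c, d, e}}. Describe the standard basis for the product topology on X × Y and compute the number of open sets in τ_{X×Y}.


Basis B = {∅ × ∅, {x91} × {c}, {x93} × {c}, {x91} × {c, d}, {x91} × {c, e}, {x91, x93} × {c}, {x92, x93} × {c}, {x93} × {c, d}, {x93} × {c, e}, {x91} × {c, d, e}, {x91, x92, x93} × {c}, {x93} × {c, d, e}, {x91, x93} × {c, d}, {x91, x93} × {c, e}, {x92, x93} × {c, d}, {x92, x93} × {c, e}, {x91, x93} × {c, d, e}, {x91, x92, x93} × {c, d}, {x91, x92, x93} × {c, e}, {x92, x93} × {c, d, e}, {x91, x92, x93} × {c, d, e}}; |τ_{X×Y}| = 70.

Enumerate products U × V with U ∈ τ_X, V ∈ τ_Y (deduplicated):
  ∅ × ∅ = {} (∅)
  {x91} × {c} = {(x91,c)}
  {x93} × {c} = {(x93,c)}
  {x91} × {c, d} = {(x91,c), (x91,d)}
  {x91} × {c, e} = {(x91,c), (x91,e)}
  {x91, x93} × {c} = {(x91,c), (x93,c)}
  {x92, x93} × {c} = {(x92,c), (x93,c)}
  {x93} × {c, d} = {(x93,c), (x93,d)}
  {x93} × {c, e} = {(x93,c), (x93,e)}
  {x91} × {c, d, e} = {(x91,c), (x91,d), (x91,e)}
  {x91, x92, x93} × {c} = {(x91,c), (x92,c), (x93,c)}
  {x93} × {c, d, e} = {(x93,c), (x93,d), (x93,e)}
  {x91, x93} × {c, d} = {(x91,c), (x91,d), (x93,c), (x93,d)}
  {x91, x93} × {c, e} = {(x91,c), (x91,e), (x93,c), (x93,e)}
  {x92, x93} × {c, d} = {(x92,c), (x92,d), (x93,c), (x93,d)}
  {x92, x93} × {c, e} = {(x92,c), (x92,e), (x93,c), (x93,e)}
  {x91, x93} × {c, d, e} = {(x91,c), (x91,d), (x91,e), (x93,c), (x93,d), (x93,e)}
  {x91, x92, x93} × {c, d} = {(x91,c), (x91,d), (x92,c), (x92,d), (x93,c), (x93,d)}
  {x91, x92, x93} × {c, e} = {(x91,c), (x91,e), (x92,c), (x92,e), (x93,c), (x93,e)}
  {x92, x93} × {c, d, e} = {(x92,c), (x92,d), (x92,e), (x93,c), (x93,d), (x93,e)}
  {x91, x92, x93} × {c, d, e} = {(x91,c), (x91,d), (x91,e), (x92,c), (x92,d), (x92,e), (x93,c), (x93,d), (x93,e)}
These 21 distinct sets form the basis B.
Close under arbitrary unions to get τ_{X×Y}; counting gives |τ_{X×Y}| = 70.


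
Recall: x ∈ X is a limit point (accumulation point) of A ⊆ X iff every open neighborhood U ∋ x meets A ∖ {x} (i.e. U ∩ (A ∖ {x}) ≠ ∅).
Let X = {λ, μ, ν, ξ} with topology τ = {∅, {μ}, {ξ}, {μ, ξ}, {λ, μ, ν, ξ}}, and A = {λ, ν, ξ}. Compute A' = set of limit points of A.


A' = {λ, ν}

For each x ∈ X, list the open sets U ∈ τ with x ∈ U, then check whether U ∩ (A ∖ {x}) ≠ ∅ for every such U.
  x = λ: opens ∋ x are {λ, μ, ν, ξ}; each meets A ∖ {λ}, so x IS a limit point.
  x = μ: open {μ} ∋ x has {μ} ∩ (A ∖ {μ}) = ∅, so x is NOT a limit point.
  x = ν: opens ∋ x are {λ, μ, ν, ξ}; each meets A ∖ {ν}, so x IS a limit point.
  x = ξ: open {ξ} ∋ x has {ξ} ∩ (A ∖ {ξ}) = ∅, so x is NOT a limit point.
Collecting: A' = {λ, ν}.


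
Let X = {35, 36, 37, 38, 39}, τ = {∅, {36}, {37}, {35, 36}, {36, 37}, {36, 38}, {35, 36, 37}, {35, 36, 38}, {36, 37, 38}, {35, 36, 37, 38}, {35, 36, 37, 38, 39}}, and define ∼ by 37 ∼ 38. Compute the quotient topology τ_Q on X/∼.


X/∼ = {[35], [36], [37=38], [39]}; |τ_Q| = 6.

Equivalence classes: [35], [36], [37=38], [39].
Quotient map π: X → X/∼ sends 35 ↦ [35], 36 ↦ [36], 37 ↦ [37=38], 38 ↦ [37=38], 39 ↦ [39].
For each subset V ⊆ X/∼, compute π^{-1}(V) ⊆ X and check whether π^{-1}(V) ∈ τ. V is open in τ_Q iff π^{-1}(V) ∈ τ.
  V = {}: π^{-1}(V) = ∅ ∈ τ ✓.
  V = {[35]}: π^{-1}(V) = {35} ∉ τ ✗.
  V = {[36]}: π^{-1}(V) = {36} ∈ τ ✓.
  V = {[35], [36]}: π^{-1}(V) = {35, 36} ∈ τ ✓.
  V = {[37=38]}: π^{-1}(V) = {37, 38} ∉ τ ✗.
  V = {[35], [37=38]}: π^{-1}(V) = {35, 37, 38} ∉ τ ✗.
  V = {[36], [37=38]}: π^{-1}(V) = {36, 37, 38} ∈ τ ✓.
  V = {[35], [36], [37=38]}: π^{-1}(V) = {35, 36, 37, 38} ∈ τ ✓.
  V = {[39]}: π^{-1}(V) = {39} ∉ τ ✗.
  V = {[35], [39]}: π^{-1}(V) = {35, 39} ∉ τ ✗.
  V = {[36], [39]}: π^{-1}(V) = {36, 39} ∉ τ ✗.
  V = {[35], [36], [39]}: π^{-1}(V) = {35, 36, 39} ∉ τ ✗.
  V = {[37=38], [39]}: π^{-1}(V) = {37, 38, 39} ∉ τ ✗.
  V = {[35], [37=38], [39]}: π^{-1}(V) = {35, 37, 38, 39} ∉ τ ✗.
  V = {[36], [37=38], [39]}: π^{-1}(V) = {36, 37, 38, 39} ∉ τ ✗.
  V = {[35], [36], [37=38], [39]}: π^{-1}(V) = {35, 36, 37, 38, 39} ∈ τ ✓.
Open sets in the quotient: τ_Q = {{}, {[36]}, {[35], [36]}, {[36], [37=38]}, {[35], [36], [37=38]}, {[35], [36], [37=38], [39]}} (6 elements).


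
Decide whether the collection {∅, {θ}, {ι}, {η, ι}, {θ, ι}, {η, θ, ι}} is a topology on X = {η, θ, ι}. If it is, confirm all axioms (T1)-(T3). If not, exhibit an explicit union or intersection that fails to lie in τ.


τ IS a topology on X.

Axiom (T1): ∅ ∈ τ? Yes; X ∈ τ? Yes.
Axiom (T2/T3): check pairwise unions and intersections of members of τ.
All pairwise intersections and unions checked — each lies in τ. Therefore τ satisfies (T1), (T2), (T3): it IS a topology on X.


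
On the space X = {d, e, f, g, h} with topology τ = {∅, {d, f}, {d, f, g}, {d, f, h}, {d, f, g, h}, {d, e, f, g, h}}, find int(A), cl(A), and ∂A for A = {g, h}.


int(A) = ∅, cl(A) = {e, g, h}, ∂A = {e, g, h}.

Closed sets in (X, τ) are complements of opens:
  closed(X, τ) = {∅, {e}, {e, g}, {e, h}, {e, g, h}, {d, e, f, g, h}}.
int(A) = ⋃ {U ∈ τ : U ⊆ A}. Opens contained in A: ∅.
Taking the union of these: int(A) = ∅.
cl(A) = ⋂ {C closed : A ⊆ C}. Closed sets containing A: {e, g, h}, {d, e, f, g, h}.
Intersecting these: cl(A) = {e, g, h}.
∂A = cl(A) ∖ int(A) = {e, g, h} ∖ ∅ = {e, g, h}.


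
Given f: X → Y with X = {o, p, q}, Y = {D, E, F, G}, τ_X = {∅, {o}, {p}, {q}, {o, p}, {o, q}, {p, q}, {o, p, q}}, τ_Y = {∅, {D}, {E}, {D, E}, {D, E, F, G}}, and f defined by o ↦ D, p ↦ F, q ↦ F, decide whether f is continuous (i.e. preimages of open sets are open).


f IS continuous.

Compute f^{-1}(U) for each U ∈ τ_Y:
  U = ∅: f^{-1}(U) = ∅ ∈ τ_X ✓.
  U = {D}: f^{-1}(U) = {o} ∈ τ_X ✓.
  U = {E}: f^{-1}(U) = ∅ ∈ τ_X ✓.
  U = {D, E}: f^{-1}(U) = {o} ∈ τ_X ✓.
  U = {D, E, F, G}: f^{-1}(U) = {o, p, q} ∈ τ_X ✓.
Every preimage lies in τ_X, so f IS continuous.


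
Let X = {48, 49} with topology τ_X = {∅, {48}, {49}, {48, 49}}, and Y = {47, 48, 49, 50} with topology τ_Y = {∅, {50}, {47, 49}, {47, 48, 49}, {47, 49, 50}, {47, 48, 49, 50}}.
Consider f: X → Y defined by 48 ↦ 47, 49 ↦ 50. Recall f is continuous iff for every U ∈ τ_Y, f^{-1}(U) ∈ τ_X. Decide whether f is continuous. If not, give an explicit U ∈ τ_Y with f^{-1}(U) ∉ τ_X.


f IS continuous.

Compute f^{-1}(U) for each U ∈ τ_Y:
  U = ∅: f^{-1}(U) = ∅ ∈ τ_X ✓.
  U = {50}: f^{-1}(U) = {49} ∈ τ_X ✓.
  U = {47, 49}: f^{-1}(U) = {48} ∈ τ_X ✓.
  U = {47, 48, 49}: f^{-1}(U) = {48} ∈ τ_X ✓.
  U = {47, 49, 50}: f^{-1}(U) = {48, 49} ∈ τ_X ✓.
  U = {47, 48, 49, 50}: f^{-1}(U) = {48, 49} ∈ τ_X ✓.
Every preimage lies in τ_X, so f IS continuous.


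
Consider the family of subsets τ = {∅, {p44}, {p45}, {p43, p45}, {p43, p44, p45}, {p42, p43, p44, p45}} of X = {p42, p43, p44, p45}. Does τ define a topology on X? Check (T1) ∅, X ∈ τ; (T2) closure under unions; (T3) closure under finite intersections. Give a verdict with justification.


τ is NOT a topology on X.

Axiom (T1): ∅ ∈ τ? Yes; X ∈ τ? Yes.
Axiom (T2/T3): check pairwise unions and intersections of members of τ.
Counterexample for (T2): {p44} ∪ {p45} = {p44, p45} ∉ τ. Therefore τ is NOT a topology.


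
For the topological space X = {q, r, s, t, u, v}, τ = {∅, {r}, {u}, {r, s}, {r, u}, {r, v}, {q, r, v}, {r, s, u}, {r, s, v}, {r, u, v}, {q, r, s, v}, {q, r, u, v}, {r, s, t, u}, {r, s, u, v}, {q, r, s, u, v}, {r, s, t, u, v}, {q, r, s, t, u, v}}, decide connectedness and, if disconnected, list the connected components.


(X, τ) is connected.

Find clopen sets (U ∈ τ with X ∖ U ∈ τ):
  U = ∅, X ∖ U = {q, r, s, t, u, v} — both open, so U is clopen.
  U = {q, r, s, t, u, v}, X ∖ U = ∅ — both open, so U is clopen.
Only trivial clopens (∅ and X) exist, so (X, τ) is connected.
Compute connected components by grouping points that agree on all clopens:
  component: {q, r, s, t, u, v}


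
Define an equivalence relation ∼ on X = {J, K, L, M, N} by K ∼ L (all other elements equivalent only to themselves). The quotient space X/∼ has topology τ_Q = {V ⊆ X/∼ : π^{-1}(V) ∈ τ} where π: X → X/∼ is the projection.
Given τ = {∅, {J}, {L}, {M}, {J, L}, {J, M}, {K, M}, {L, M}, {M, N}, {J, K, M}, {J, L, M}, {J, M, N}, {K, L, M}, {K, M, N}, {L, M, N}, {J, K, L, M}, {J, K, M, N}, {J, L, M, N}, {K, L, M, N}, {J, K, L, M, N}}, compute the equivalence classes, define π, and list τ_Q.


X/∼ = {[J], [K=L], [M], [N]}; |τ_Q| = 10.

Equivalence classes: [J], [K=L], [M], [N].
Quotient map π: X → X/∼ sends J ↦ [J], K ↦ [K=L], L ↦ [K=L], M ↦ [M], N ↦ [N].
For each subset V ⊆ X/∼, compute π^{-1}(V) ⊆ X and check whether π^{-1}(V) ∈ τ. V is open in τ_Q iff π^{-1}(V) ∈ τ.
  V = {}: π^{-1}(V) = ∅ ∈ τ ✓.
  V = {[J]}: π^{-1}(V) = {J} ∈ τ ✓.
  V = {[K=L]}: π^{-1}(V) = {K, L} ∉ τ ✗.
  V = {[J], [K=L]}: π^{-1}(V) = {J, K, L} ∉ τ ✗.
  V = {[M]}: π^{-1}(V) = {M} ∈ τ ✓.
  V = {[J], [M]}: π^{-1}(V) = {J, M} ∈ τ ✓.
  V = {[K=L], [M]}: π^{-1}(V) = {K, L, M} ∈ τ ✓.
  V = {[J], [K=L], [M]}: π^{-1}(V) = {J, K, L, M} ∈ τ ✓.
  V = {[N]}: π^{-1}(V) = {N} ∉ τ ✗.
  V = {[J], [N]}: π^{-1}(V) = {J, N} ∉ τ ✗.
  V = {[K=L], [N]}: π^{-1}(V) = {K, L, N} ∉ τ ✗.
  V = {[J], [K=L], [N]}: π^{-1}(V) = {J, K, L, N} ∉ τ ✗.
  V = {[M], [N]}: π^{-1}(V) = {M, N} ∈ τ ✓.
  V = {[J], [M], [N]}: π^{-1}(V) = {J, M, N} ∈ τ ✓.
  V = {[K=L], [M], [N]}: π^{-1}(V) = {K, L, M, N} ∈ τ ✓.
  V = {[J], [K=L], [M], [N]}: π^{-1}(V) = {J, K, L, M, N} ∈ τ ✓.
Open sets in the quotient: τ_Q = {{}, {[J]}, {[M]}, {[J], [M]}, {[K=L], [M]}, {[J], [K=L], [M]}, {[M], [N]}, {[J], [M], [N]}, {[K=L], [M], [N]}, {[J], [K=L], [M], [N]}} (10 elements).


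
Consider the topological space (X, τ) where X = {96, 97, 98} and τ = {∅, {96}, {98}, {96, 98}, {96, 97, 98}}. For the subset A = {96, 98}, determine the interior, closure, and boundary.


int(A) = {96, 98}, cl(A) = {96, 97, 98}, ∂A = {97}.

Closed sets in (X, τ) are complements of opens:
  closed(X, τ) = {∅, {97}, {96, 97}, {97, 98}, {96, 97, 98}}.
int(A) = ⋃ {U ∈ τ : U ⊆ A}. Opens contained in A: ∅, {96}, {98}, {96, 98}.
Taking the union of these: int(A) = {96, 98}.
cl(A) = ⋂ {C closed : A ⊆ C}. Closed sets containing A: {96, 97, 98}.
Intersecting these: cl(A) = {96, 97, 98}.
∂A = cl(A) ∖ int(A) = {96, 97, 98} ∖ {96, 98} = {97}.


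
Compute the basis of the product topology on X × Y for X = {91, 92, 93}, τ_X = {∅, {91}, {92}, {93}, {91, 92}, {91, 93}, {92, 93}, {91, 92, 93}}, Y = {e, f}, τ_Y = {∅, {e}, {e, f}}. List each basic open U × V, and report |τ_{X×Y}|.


Basis B = {∅ × ∅, {91} × {e}, {92} × {e}, {93} × {e}, {91} × {e, f}, {91, 92} × {e}, {91, 93} × {e}, {92} × {e, f}, {92, 93} × {e}, {93} × {e, f}, {91, 92, 93} × {e}, {91, 92} × {e, f}, {91, 93} × {e, f}, {92, 93} × {e, f}, {91, 92, 93} × {e, f}}; |τ_{X×Y}| = 27.

Enumerate products U × V with U ∈ τ_X, V ∈ τ_Y (deduplicated):
  ∅ × ∅ = {} (∅)
  {91} × {e} = {(91,e)}
  {92} × {e} = {(92,e)}
  {93} × {e} = {(93,e)}
  {91} × {e, f} = {(91,e), (91,f)}
  {91, 92} × {e} = {(91,e), (92,e)}
  {91, 93} × {e} = {(91,e), (93,e)}
  {92} × {e, f} = {(92,e), (92,f)}
  {92, 93} × {e} = {(92,e), (93,e)}
  {93} × {e, f} = {(93,e), (93,f)}
  {91, 92, 93} × {e} = {(91,e), (92,e), (93,e)}
  {91, 92} × {e, f} = {(91,e), (91,f), (92,e), (92,f)}
  {91, 93} × {e, f} = {(91,e), (91,f), (93,e), (93,f)}
  {92, 93} × {e, f} = {(92,e), (92,f), (93,e), (93,f)}
  {91, 92, 93} × {e, f} = {(91,e), (91,f), (92,e), (92,f), (93,e), (93,f)}
These 15 distinct sets form the basis B.
Close under arbitrary unions to get τ_{X×Y}; counting gives |τ_{X×Y}| = 27.


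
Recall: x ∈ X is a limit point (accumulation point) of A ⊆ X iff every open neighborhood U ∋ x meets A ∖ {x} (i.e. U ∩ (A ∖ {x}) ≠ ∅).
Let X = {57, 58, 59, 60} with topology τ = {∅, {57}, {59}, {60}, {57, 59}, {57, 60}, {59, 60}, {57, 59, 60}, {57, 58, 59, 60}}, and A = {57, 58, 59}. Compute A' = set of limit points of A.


A' = {58}

For each x ∈ X, list the open sets U ∈ τ with x ∈ U, then check whether U ∩ (A ∖ {x}) ≠ ∅ for every such U.
  x = 57: open {57} ∋ x has {57} ∩ (A ∖ {57}) = ∅, so x is NOT a limit point.
  x = 58: opens ∋ x are {57, 58, 59, 60}; each meets A ∖ {58}, so x IS a limit point.
  x = 59: open {59} ∋ x has {59} ∩ (A ∖ {59}) = ∅, so x is NOT a limit point.
  x = 60: open {60} ∋ x has {60} ∩ (A ∖ {60}) = ∅, so x is NOT a limit point.
Collecting: A' = {58}.


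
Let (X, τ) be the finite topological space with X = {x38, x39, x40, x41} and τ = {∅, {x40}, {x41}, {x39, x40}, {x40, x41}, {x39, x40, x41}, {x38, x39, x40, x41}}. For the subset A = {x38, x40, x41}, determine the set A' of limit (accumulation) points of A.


A' = {x38, x39}

For each x ∈ X, list the open sets U ∈ τ with x ∈ U, then check whether U ∩ (A ∖ {x}) ≠ ∅ for every such U.
  x = x38: opens ∋ x are {x38, x39, x40, x41}; each meets A ∖ {x38}, so x IS a limit point.
  x = x39: opens ∋ x are {x39, x40}, {x39, x40, x41}, {x38, x39, x40, x41}; each meets A ∖ {x39}, so x IS a limit point.
  x = x40: open {x40} ∋ x has {x40} ∩ (A ∖ {x40}) = ∅, so x is NOT a limit point.
  x = x41: open {x41} ∋ x has {x41} ∩ (A ∖ {x41}) = ∅, so x is NOT a limit point.
Collecting: A' = {x38, x39}.


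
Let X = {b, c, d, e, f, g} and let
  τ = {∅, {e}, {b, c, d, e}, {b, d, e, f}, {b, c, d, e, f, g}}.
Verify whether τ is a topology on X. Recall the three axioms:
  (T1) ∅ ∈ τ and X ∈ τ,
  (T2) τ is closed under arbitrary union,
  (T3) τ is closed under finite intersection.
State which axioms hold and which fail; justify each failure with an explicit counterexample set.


τ is NOT a topology on X.

Axiom (T1): ∅ ∈ τ? Yes; X ∈ τ? Yes.
Axiom (T2/T3): check pairwise unions and intersections of members of τ.
Counterexample for (T3): {b, c, d, e} ∩ {b, d, e, f} = {b, d, e} ∉ τ. Therefore τ is NOT a topology.


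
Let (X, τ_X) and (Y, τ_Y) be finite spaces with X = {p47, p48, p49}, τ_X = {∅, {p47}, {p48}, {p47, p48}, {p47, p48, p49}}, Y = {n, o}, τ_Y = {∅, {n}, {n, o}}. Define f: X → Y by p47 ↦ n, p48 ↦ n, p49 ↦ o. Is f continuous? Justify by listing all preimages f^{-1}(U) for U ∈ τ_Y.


f IS continuous.

Compute f^{-1}(U) for each U ∈ τ_Y:
  U = ∅: f^{-1}(U) = ∅ ∈ τ_X ✓.
  U = {n}: f^{-1}(U) = {p47, p48} ∈ τ_X ✓.
  U = {n, o}: f^{-1}(U) = {p47, p48, p49} ∈ τ_X ✓.
Every preimage lies in τ_X, so f IS continuous.


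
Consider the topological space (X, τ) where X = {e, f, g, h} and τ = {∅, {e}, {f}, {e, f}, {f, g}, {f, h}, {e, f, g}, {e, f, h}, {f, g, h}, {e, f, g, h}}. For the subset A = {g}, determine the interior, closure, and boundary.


int(A) = ∅, cl(A) = {g}, ∂A = {g}.

Closed sets in (X, τ) are complements of opens:
  closed(X, τ) = {∅, {e}, {g}, {h}, {e, g}, {e, h}, {g, h}, {e, g, h}, {f, g, h}, {e, f, g, h}}.
int(A) = ⋃ {U ∈ τ : U ⊆ A}. Opens contained in A: ∅.
Taking the union of these: int(A) = ∅.
cl(A) = ⋂ {C closed : A ⊆ C}. Closed sets containing A: {g}, {e, g}, {g, h}, {e, g, h}, {f, g, h}, {e, f, g, h}.
Intersecting these: cl(A) = {g}.
∂A = cl(A) ∖ int(A) = {g} ∖ ∅ = {g}.


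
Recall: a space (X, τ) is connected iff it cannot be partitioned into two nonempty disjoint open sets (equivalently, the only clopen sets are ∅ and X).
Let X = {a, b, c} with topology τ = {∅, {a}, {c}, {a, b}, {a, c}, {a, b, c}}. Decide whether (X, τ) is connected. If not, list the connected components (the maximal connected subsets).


(X, τ) is disconnected; components = [{c}, {a, b}].

Find clopen sets (U ∈ τ with X ∖ U ∈ τ):
  U = ∅, X ∖ U = {a, b, c} — both open, so U is clopen.
  U = {c}, X ∖ U = {a, b} — both open, so U is clopen.
  U = {a, b}, X ∖ U = {c} — both open, so U is clopen.
  U = {a, b, c}, X ∖ U = ∅ — both open, so U is clopen.
Nontrivial clopen(s) exist: e.g. {c}. So (X, τ) is disconnected.
Compute connected components by grouping points that agree on all clopens:
  component: {c}
  component: {a, b}


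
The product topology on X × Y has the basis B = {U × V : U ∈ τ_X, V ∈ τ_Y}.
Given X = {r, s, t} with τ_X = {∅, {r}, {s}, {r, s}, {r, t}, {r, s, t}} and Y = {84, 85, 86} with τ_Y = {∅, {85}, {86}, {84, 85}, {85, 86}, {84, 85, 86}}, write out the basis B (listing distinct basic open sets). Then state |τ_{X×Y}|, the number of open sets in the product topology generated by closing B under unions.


Basis B = {∅ × ∅, {r} × {85}, {r} × {86}, {s} × {85}, {s} × {86}, {r} × {84, 85}, {r} × {85, 86}, {r, s} × {85}, {r, t} × {85}, {r, s} × {86}, {r, t} × {86}, {s} × {84, 85}, {s} × {85, 86}, {r} × {84, 85, 86}, {r, s, t} × {85}, {r, s, t} × {86}, {s} × {84, 85, 86}, {r, s} × {84, 85}, {r, t} × {84, 85}, {r, s} × {85, 86}, {r, t} × {85, 86}, {r, s} × {84, 85, 86}, {r, t} × {84, 85, 86}, {r, s, t} × {84, 85}, {r, s, t} × {85, 86}, {r, s, t} × {84, 85, 86}}; |τ_{X×Y}| = 108.

Enumerate products U × V with U ∈ τ_X, V ∈ τ_Y (deduplicated):
  ∅ × ∅ = {} (∅)
  {r} × {85} = {(r,85)}
  {r} × {86} = {(r,86)}
  {s} × {85} = {(s,85)}
  {s} × {86} = {(s,86)}
  {r} × {84, 85} = {(r,84), (r,85)}
  {r} × {85, 86} = {(r,85), (r,86)}
  {r, s} × {85} = {(r,85), (s,85)}
  {r, t} × {85} = {(r,85), (t,85)}
  {r, s} × {86} = {(r,86), (s,86)}
  {r, t} × {86} = {(r,86), (t,86)}
  {s} × {84, 85} = {(s,84), (s,85)}
  {s} × {85, 86} = {(s,85), (s,86)}
  {r} × {84, 85, 86} = {(r,84), (r,85), (r,86)}
  {r, s, t} × {85} = {(r,85), (s,85), (t,85)}
  {r, s, t} × {86} = {(r,86), (s,86), (t,86)}
  {s} × {84, 85, 86} = {(s,84), (s,85), (s,86)}
  {r, s} × {84, 85} = {(r,84), (r,85), (s,84), (s,85)}
  {r, t} × {84, 85} = {(r,84), (r,85), (t,84), (t,85)}
  {r, s} × {85, 86} = {(r,85), (r,86), (s,85), (s,86)}
  {r, t} × {85, 86} = {(r,85), (r,86), (t,85), (t,86)}
  {r, s} × {84, 85, 86} = {(r,84), (r,85), (r,86), (s,84), (s,85), (s,86)}
  {r, t} × {84, 85, 86} = {(r,84), (r,85), (r,86), (t,84), (t,85), (t,86)}
  {r, s, t} × {84, 85} = {(r,84), (r,85), (s,84), (s,85), (t,84), (t,85)}
  {r, s, t} × {85, 86} = {(r,85), (r,86), (s,85), (s,86), (t,85), (t,86)}
  {r, s, t} × {84, 85, 86} = {(r,84), (r,85), (r,86), (s,84), (s,85), (s,86), (t,84), (t,85), (t,86)}
These 26 distinct sets form the basis B.
Close under arbitrary unions to get τ_{X×Y}; counting gives |τ_{X×Y}| = 108.


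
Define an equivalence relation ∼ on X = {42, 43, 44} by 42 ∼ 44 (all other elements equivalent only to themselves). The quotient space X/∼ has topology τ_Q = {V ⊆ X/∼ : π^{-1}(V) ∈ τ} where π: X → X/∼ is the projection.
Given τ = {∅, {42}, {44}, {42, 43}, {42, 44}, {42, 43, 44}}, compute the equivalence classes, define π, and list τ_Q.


X/∼ = {[42=44], [43]}; |τ_Q| = 3.

Equivalence classes: [42=44], [43].
Quotient map π: X → X/∼ sends 42 ↦ [42=44], 43 ↦ [43], 44 ↦ [42=44].
For each subset V ⊆ X/∼, compute π^{-1}(V) ⊆ X and check whether π^{-1}(V) ∈ τ. V is open in τ_Q iff π^{-1}(V) ∈ τ.
  V = {}: π^{-1}(V) = ∅ ∈ τ ✓.
  V = {[42=44]}: π^{-1}(V) = {42, 44} ∈ τ ✓.
  V = {[43]}: π^{-1}(V) = {43} ∉ τ ✗.
  V = {[42=44], [43]}: π^{-1}(V) = {42, 43, 44} ∈ τ ✓.
Open sets in the quotient: τ_Q = {{}, {[42=44]}, {[42=44], [43]}} (3 elements).


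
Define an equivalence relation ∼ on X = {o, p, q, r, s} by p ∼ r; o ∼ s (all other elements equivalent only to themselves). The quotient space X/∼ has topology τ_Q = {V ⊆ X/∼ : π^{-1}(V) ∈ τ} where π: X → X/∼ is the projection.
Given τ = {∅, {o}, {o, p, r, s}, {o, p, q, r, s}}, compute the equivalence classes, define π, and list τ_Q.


X/∼ = {[o=s], [p=r], [q]}; |τ_Q| = 3.

Equivalence classes: [o=s], [p=r], [q].
Quotient map π: X → X/∼ sends o ↦ [o=s], p ↦ [p=r], q ↦ [q], r ↦ [p=r], s ↦ [o=s].
For each subset V ⊆ X/∼, compute π^{-1}(V) ⊆ X and check whether π^{-1}(V) ∈ τ. V is open in τ_Q iff π^{-1}(V) ∈ τ.
  V = {}: π^{-1}(V) = ∅ ∈ τ ✓.
  V = {[o=s]}: π^{-1}(V) = {o, s} ∉ τ ✗.
  V = {[p=r]}: π^{-1}(V) = {p, r} ∉ τ ✗.
  V = {[o=s], [p=r]}: π^{-1}(V) = {o, p, r, s} ∈ τ ✓.
  V = {[q]}: π^{-1}(V) = {q} ∉ τ ✗.
  V = {[o=s], [q]}: π^{-1}(V) = {o, q, s} ∉ τ ✗.
  V = {[p=r], [q]}: π^{-1}(V) = {p, q, r} ∉ τ ✗.
  V = {[o=s], [p=r], [q]}: π^{-1}(V) = {o, p, q, r, s} ∈ τ ✓.
Open sets in the quotient: τ_Q = {{}, {[o=s], [p=r]}, {[o=s], [p=r], [q]}} (3 elements).


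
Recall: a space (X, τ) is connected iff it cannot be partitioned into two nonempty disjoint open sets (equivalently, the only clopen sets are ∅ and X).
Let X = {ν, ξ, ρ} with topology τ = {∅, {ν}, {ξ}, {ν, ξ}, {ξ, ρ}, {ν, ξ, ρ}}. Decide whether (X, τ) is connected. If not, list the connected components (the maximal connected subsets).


(X, τ) is disconnected; components = [{ν}, {ξ, ρ}].

Find clopen sets (U ∈ τ with X ∖ U ∈ τ):
  U = ∅, X ∖ U = {ν, ξ, ρ} — both open, so U is clopen.
  U = {ν}, X ∖ U = {ξ, ρ} — both open, so U is clopen.
  U = {ξ, ρ}, X ∖ U = {ν} — both open, so U is clopen.
  U = {ν, ξ, ρ}, X ∖ U = ∅ — both open, so U is clopen.
Nontrivial clopen(s) exist: e.g. {ξ, ρ}. So (X, τ) is disconnected.
Compute connected components by grouping points that agree on all clopens:
  component: {ν}
  component: {ξ, ρ}


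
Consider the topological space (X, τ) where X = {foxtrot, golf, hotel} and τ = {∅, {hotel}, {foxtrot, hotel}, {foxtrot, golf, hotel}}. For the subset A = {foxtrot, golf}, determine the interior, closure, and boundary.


int(A) = ∅, cl(A) = {foxtrot, golf}, ∂A = {foxtrot, golf}.

Closed sets in (X, τ) are complements of opens:
  closed(X, τ) = {∅, {golf}, {foxtrot, golf}, {foxtrot, golf, hotel}}.
int(A) = ⋃ {U ∈ τ : U ⊆ A}. Opens contained in A: ∅.
Taking the union of these: int(A) = ∅.
cl(A) = ⋂ {C closed : A ⊆ C}. Closed sets containing A: {foxtrot, golf}, {foxtrot, golf, hotel}.
Intersecting these: cl(A) = {foxtrot, golf}.
∂A = cl(A) ∖ int(A) = {foxtrot, golf} ∖ ∅ = {foxtrot, golf}.


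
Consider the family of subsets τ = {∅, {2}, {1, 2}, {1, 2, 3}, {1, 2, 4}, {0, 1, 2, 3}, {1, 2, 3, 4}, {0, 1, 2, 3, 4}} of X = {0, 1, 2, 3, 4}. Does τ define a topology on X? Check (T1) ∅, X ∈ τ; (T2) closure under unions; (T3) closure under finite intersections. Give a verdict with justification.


τ IS a topology on X.

Axiom (T1): ∅ ∈ τ? Yes; X ∈ τ? Yes.
Axiom (T2/T3): check pairwise unions and intersections of members of τ.
All pairwise intersections and unions checked — each lies in τ. Therefore τ satisfies (T1), (T2), (T3): it IS a topology on X.


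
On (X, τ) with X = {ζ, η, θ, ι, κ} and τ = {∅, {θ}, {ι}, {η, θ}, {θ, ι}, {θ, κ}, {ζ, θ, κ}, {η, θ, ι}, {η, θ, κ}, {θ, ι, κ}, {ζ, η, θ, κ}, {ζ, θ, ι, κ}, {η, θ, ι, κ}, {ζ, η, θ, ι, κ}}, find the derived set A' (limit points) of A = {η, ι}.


A' = ∅

For each x ∈ X, list the open sets U ∈ τ with x ∈ U, then check whether U ∩ (A ∖ {x}) ≠ ∅ for every such U.
  x = ζ: open {ζ, θ, κ} ∋ x has {ζ, θ, κ} ∩ (A ∖ {ζ}) = ∅, so x is NOT a limit point.
  x = η: open {η, θ} ∋ x has {η, θ} ∩ (A ∖ {η}) = ∅, so x is NOT a limit point.
  x = θ: open {θ} ∋ x has {θ} ∩ (A ∖ {θ}) = ∅, so x is NOT a limit point.
  x = ι: open {ι} ∋ x has {ι} ∩ (A ∖ {ι}) = ∅, so x is NOT a limit point.
  x = κ: open {θ, κ} ∋ x has {θ, κ} ∩ (A ∖ {κ}) = ∅, so x is NOT a limit point.
Collecting: A' = ∅.


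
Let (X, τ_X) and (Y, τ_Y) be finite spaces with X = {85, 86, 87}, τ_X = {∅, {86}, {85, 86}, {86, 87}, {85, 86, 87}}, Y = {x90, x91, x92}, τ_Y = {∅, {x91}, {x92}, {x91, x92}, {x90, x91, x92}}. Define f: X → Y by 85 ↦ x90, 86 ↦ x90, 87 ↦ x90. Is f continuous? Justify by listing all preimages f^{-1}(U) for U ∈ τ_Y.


f IS continuous.

Compute f^{-1}(U) for each U ∈ τ_Y:
  U = ∅: f^{-1}(U) = ∅ ∈ τ_X ✓.
  U = {x91}: f^{-1}(U) = ∅ ∈ τ_X ✓.
  U = {x92}: f^{-1}(U) = ∅ ∈ τ_X ✓.
  U = {x91, x92}: f^{-1}(U) = ∅ ∈ τ_X ✓.
  U = {x90, x91, x92}: f^{-1}(U) = {85, 86, 87} ∈ τ_X ✓.
Every preimage lies in τ_X, so f IS continuous.


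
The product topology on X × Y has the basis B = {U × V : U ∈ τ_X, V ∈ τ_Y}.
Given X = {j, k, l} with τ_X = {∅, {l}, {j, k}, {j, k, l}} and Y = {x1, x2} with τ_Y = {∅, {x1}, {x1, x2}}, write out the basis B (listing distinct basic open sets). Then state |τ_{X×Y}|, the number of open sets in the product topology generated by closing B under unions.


Basis B = {∅ × ∅, {l} × {x1}, {j, k} × {x1}, {l} × {x1, x2}, {j, k, l} × {x1}, {j, k} × {x1, x2}, {j, k, l} × {x1, x2}}; |τ_{X×Y}| = 9.

Enumerate products U × V with U ∈ τ_X, V ∈ τ_Y (deduplicated):
  ∅ × ∅ = {} (∅)
  {l} × {x1} = {(l,x1)}
  {j, k} × {x1} = {(j,x1), (k,x1)}
  {l} × {x1, x2} = {(l,x1), (l,x2)}
  {j, k, l} × {x1} = {(j,x1), (k,x1), (l,x1)}
  {j, k} × {x1, x2} = {(j,x1), (j,x2), (k,x1), (k,x2)}
  {j, k, l} × {x1, x2} = {(j,x1), (j,x2), (k,x1), (k,x2), (l,x1), (l,x2)}
These 7 distinct sets form the basis B.
Close under arbitrary unions to get τ_{X×Y}; counting gives |τ_{X×Y}| = 9.


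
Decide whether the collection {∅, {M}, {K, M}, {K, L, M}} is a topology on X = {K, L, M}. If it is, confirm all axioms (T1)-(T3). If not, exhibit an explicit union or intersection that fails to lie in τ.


τ IS a topology on X.

Axiom (T1): ∅ ∈ τ? Yes; X ∈ τ? Yes.
Axiom (T2/T3): check pairwise unions and intersections of members of τ.
All pairwise intersections and unions checked — each lies in τ. Therefore τ satisfies (T1), (T2), (T3): it IS a topology on X.


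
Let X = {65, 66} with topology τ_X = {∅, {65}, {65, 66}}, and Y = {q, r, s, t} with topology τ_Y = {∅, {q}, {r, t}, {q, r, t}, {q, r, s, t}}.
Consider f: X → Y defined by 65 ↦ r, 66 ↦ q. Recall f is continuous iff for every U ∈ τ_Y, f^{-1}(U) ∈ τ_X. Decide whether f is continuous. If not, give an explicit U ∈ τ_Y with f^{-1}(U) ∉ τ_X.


f is NOT continuous.

Compute f^{-1}(U) for each U ∈ τ_Y:
  U = ∅: f^{-1}(U) = ∅ ∈ τ_X ✓.
  U = {q}: f^{-1}(U) = {66} ∉ τ_X ✗.
  U = {r, t}: f^{-1}(U) = {65} ∈ τ_X ✓.
  U = {q, r, t}: f^{-1}(U) = {65, 66} ∈ τ_X ✓.
  U = {q, r, s, t}: f^{-1}(U) = {65, 66} ∈ τ_X ✓.
Found U = {q} with f^{-1}(U) = {66} not in τ_X. Therefore f is NOT continuous.


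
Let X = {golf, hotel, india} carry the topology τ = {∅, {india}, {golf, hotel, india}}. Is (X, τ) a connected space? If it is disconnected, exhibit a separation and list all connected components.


(X, τ) is connected.

Find clopen sets (U ∈ τ with X ∖ U ∈ τ):
  U = ∅, X ∖ U = {golf, hotel, india} — both open, so U is clopen.
  U = {golf, hotel, india}, X ∖ U = ∅ — both open, so U is clopen.
Only trivial clopens (∅ and X) exist, so (X, τ) is connected.
Compute connected components by grouping points that agree on all clopens:
  component: {golf, hotel, india}


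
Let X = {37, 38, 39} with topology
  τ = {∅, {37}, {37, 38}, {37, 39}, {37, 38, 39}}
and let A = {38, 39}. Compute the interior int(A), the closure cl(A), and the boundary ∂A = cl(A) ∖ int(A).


int(A) = ∅, cl(A) = {38, 39}, ∂A = {38, 39}.

Closed sets in (X, τ) are complements of opens:
  closed(X, τ) = {∅, {38}, {39}, {38, 39}, {37, 38, 39}}.
int(A) = ⋃ {U ∈ τ : U ⊆ A}. Opens contained in A: ∅.
Taking the union of these: int(A) = ∅.
cl(A) = ⋂ {C closed : A ⊆ C}. Closed sets containing A: {38, 39}, {37, 38, 39}.
Intersecting these: cl(A) = {38, 39}.
∂A = cl(A) ∖ int(A) = {38, 39} ∖ ∅ = {38, 39}.


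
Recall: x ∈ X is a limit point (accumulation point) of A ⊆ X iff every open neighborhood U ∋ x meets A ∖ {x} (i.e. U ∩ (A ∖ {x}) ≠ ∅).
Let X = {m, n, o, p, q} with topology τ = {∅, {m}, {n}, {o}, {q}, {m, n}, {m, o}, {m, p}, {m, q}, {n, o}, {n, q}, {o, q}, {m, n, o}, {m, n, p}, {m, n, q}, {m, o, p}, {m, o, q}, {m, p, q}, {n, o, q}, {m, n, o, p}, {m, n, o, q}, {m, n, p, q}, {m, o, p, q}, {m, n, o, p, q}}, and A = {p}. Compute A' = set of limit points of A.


A' = ∅

For each x ∈ X, list the open sets U ∈ τ with x ∈ U, then check whether U ∩ (A ∖ {x}) ≠ ∅ for every such U.
  x = m: open {m} ∋ x has {m} ∩ (A ∖ {m}) = ∅, so x is NOT a limit point.
  x = n: open {n} ∋ x has {n} ∩ (A ∖ {n}) = ∅, so x is NOT a limit point.
  x = o: open {o} ∋ x has {o} ∩ (A ∖ {o}) = ∅, so x is NOT a limit point.
  x = p: open {m, p} ∋ x has {m, p} ∩ (A ∖ {p}) = ∅, so x is NOT a limit point.
  x = q: open {q} ∋ x has {q} ∩ (A ∖ {q}) = ∅, so x is NOT a limit point.
Collecting: A' = ∅.


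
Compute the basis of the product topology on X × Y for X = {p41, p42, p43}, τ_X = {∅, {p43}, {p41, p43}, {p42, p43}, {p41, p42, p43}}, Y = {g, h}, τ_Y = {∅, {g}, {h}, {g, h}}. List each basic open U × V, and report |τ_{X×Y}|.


Basis B = {∅ × ∅, {p43} × {g}, {p43} × {h}, {p41, p43} × {g}, {p41, p43} × {h}, {p42, p43} × {g}, {p42, p43} × {h}, {p43} × {g, h}, {p41, p42, p43} × {g}, {p41, p42, p43} × {h}, {p41, p43} × {g, h}, {p42, p43} × {g, h}, {p41, p42, p43} × {g, h}}; |τ_{X×Y}| = 25.

Enumerate products U × V with U ∈ τ_X, V ∈ τ_Y (deduplicated):
  ∅ × ∅ = {} (∅)
  {p43} × {g} = {(p43,g)}
  {p43} × {h} = {(p43,h)}
  {p41, p43} × {g} = {(p41,g), (p43,g)}
  {p41, p43} × {h} = {(p41,h), (p43,h)}
  {p42, p43} × {g} = {(p42,g), (p43,g)}
  {p42, p43} × {h} = {(p42,h), (p43,h)}
  {p43} × {g, h} = {(p43,g), (p43,h)}
  {p41, p42, p43} × {g} = {(p41,g), (p42,g), (p43,g)}
  {p41, p42, p43} × {h} = {(p41,h), (p42,h), (p43,h)}
  {p41, p43} × {g, h} = {(p41,g), (p41,h), (p43,g), (p43,h)}
  {p42, p43} × {g, h} = {(p42,g), (p42,h), (p43,g), (p43,h)}
  {p41, p42, p43} × {g, h} = {(p41,g), (p41,h), (p42,g), (p42,h), (p43,g), (p43,h)}
These 13 distinct sets form the basis B.
Close under arbitrary unions to get τ_{X×Y}; counting gives |τ_{X×Y}| = 25.


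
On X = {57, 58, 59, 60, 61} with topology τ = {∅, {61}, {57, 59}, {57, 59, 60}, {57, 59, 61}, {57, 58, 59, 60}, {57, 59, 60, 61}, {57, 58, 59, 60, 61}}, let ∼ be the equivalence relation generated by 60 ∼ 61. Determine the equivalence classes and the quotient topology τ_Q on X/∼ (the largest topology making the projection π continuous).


X/∼ = {[57], [58], [59], [60=61]}; |τ_Q| = 4.

Equivalence classes: [57], [58], [59], [60=61].
Quotient map π: X → X/∼ sends 57 ↦ [57], 58 ↦ [58], 59 ↦ [59], 60 ↦ [60=61], 61 ↦ [60=61].
For each subset V ⊆ X/∼, compute π^{-1}(V) ⊆ X and check whether π^{-1}(V) ∈ τ. V is open in τ_Q iff π^{-1}(V) ∈ τ.
  V = {}: π^{-1}(V) = ∅ ∈ τ ✓.
  V = {[57]}: π^{-1}(V) = {57} ∉ τ ✗.
  V = {[58]}: π^{-1}(V) = {58} ∉ τ ✗.
  V = {[57], [58]}: π^{-1}(V) = {57, 58} ∉ τ ✗.
  V = {[59]}: π^{-1}(V) = {59} ∉ τ ✗.
  V = {[57], [59]}: π^{-1}(V) = {57, 59} ∈ τ ✓.
  V = {[58], [59]}: π^{-1}(V) = {58, 59} ∉ τ ✗.
  V = {[57], [58], [59]}: π^{-1}(V) = {57, 58, 59} ∉ τ ✗.
  V = {[60=61]}: π^{-1}(V) = {60, 61} ∉ τ ✗.
  V = {[57], [60=61]}: π^{-1}(V) = {57, 60, 61} ∉ τ ✗.
  V = {[58], [60=61]}: π^{-1}(V) = {58, 60, 61} ∉ τ ✗.
  V = {[57], [58], [60=61]}: π^{-1}(V) = {57, 58, 60, 61} ∉ τ ✗.
  V = {[59], [60=61]}: π^{-1}(V) = {59, 60, 61} ∉ τ ✗.
  V = {[57], [59], [60=61]}: π^{-1}(V) = {57, 59, 60, 61} ∈ τ ✓.
  V = {[58], [59], [60=61]}: π^{-1}(V) = {58, 59, 60, 61} ∉ τ ✗.
  V = {[57], [58], [59], [60=61]}: π^{-1}(V) = {57, 58, 59, 60, 61} ∈ τ ✓.
Open sets in the quotient: τ_Q = {{}, {[57], [59]}, {[57], [59], [60=61]}, {[57], [58], [59], [60=61]}} (4 elements).


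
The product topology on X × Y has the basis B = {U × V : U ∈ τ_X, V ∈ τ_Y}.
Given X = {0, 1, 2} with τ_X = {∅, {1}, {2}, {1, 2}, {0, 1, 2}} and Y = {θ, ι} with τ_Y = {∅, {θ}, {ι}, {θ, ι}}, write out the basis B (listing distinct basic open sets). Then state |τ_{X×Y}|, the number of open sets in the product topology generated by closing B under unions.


Basis B = {∅ × ∅, {1} × {θ}, {1} × {ι}, {2} × {θ}, {2} × {ι}, {1} × {θ, ι}, {1, 2} × {θ}, {1, 2} × {ι}, {2} × {θ, ι}, {0, 1, 2} × {θ}, {0, 1, 2} × {ι}, {1, 2} × {θ, ι}, {0, 1, 2} × {θ, ι}}; |τ_{X×Y}| = 25.

Enumerate products U × V with U ∈ τ_X, V ∈ τ_Y (deduplicated):
  ∅ × ∅ = {} (∅)
  {1} × {θ} = {(1,θ)}
  {1} × {ι} = {(1,ι)}
  {2} × {θ} = {(2,θ)}
  {2} × {ι} = {(2,ι)}
  {1} × {θ, ι} = {(1,θ), (1,ι)}
  {1, 2} × {θ} = {(1,θ), (2,θ)}
  {1, 2} × {ι} = {(1,ι), (2,ι)}
  {2} × {θ, ι} = {(2,θ), (2,ι)}
  {0, 1, 2} × {θ} = {(0,θ), (1,θ), (2,θ)}
  {0, 1, 2} × {ι} = {(0,ι), (1,ι), (2,ι)}
  {1, 2} × {θ, ι} = {(1,θ), (1,ι), (2,θ), (2,ι)}
  {0, 1, 2} × {θ, ι} = {(0,θ), (0,ι), (1,θ), (1,ι), (2,θ), (2,ι)}
These 13 distinct sets form the basis B.
Close under arbitrary unions to get τ_{X×Y}; counting gives |τ_{X×Y}| = 25.


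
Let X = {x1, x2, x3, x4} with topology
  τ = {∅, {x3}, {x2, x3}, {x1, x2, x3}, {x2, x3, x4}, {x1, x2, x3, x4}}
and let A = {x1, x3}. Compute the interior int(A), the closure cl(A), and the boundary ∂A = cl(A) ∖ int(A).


int(A) = {x3}, cl(A) = {x1, x2, x3, x4}, ∂A = {x1, x2, x4}.

Closed sets in (X, τ) are complements of opens:
  closed(X, τ) = {∅, {x1}, {x4}, {x1, x4}, {x1, x2, x4}, {x1, x2, x3, x4}}.
int(A) = ⋃ {U ∈ τ : U ⊆ A}. Opens contained in A: ∅, {x3}.
Taking the union of these: int(A) = {x3}.
cl(A) = ⋂ {C closed : A ⊆ C}. Closed sets containing A: {x1, x2, x3, x4}.
Intersecting these: cl(A) = {x1, x2, x3, x4}.
∂A = cl(A) ∖ int(A) = {x1, x2, x3, x4} ∖ {x3} = {x1, x2, x4}.


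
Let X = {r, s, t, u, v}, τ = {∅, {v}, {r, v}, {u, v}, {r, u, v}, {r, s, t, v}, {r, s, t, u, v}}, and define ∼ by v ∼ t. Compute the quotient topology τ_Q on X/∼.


X/∼ = {[r], [s], [t=v], [u]}; |τ_Q| = 3.

Equivalence classes: [r], [s], [t=v], [u].
Quotient map π: X → X/∼ sends r ↦ [r], s ↦ [s], t ↦ [t=v], u ↦ [u], v ↦ [t=v].
For each subset V ⊆ X/∼, compute π^{-1}(V) ⊆ X and check whether π^{-1}(V) ∈ τ. V is open in τ_Q iff π^{-1}(V) ∈ τ.
  V = {}: π^{-1}(V) = ∅ ∈ τ ✓.
  V = {[r]}: π^{-1}(V) = {r} ∉ τ ✗.
  V = {[s]}: π^{-1}(V) = {s} ∉ τ ✗.
  V = {[r], [s]}: π^{-1}(V) = {r, s} ∉ τ ✗.
  V = {[t=v]}: π^{-1}(V) = {t, v} ∉ τ ✗.
  V = {[r], [t=v]}: π^{-1}(V) = {r, t, v} ∉ τ ✗.
  V = {[s], [t=v]}: π^{-1}(V) = {s, t, v} ∉ τ ✗.
  V = {[r], [s], [t=v]}: π^{-1}(V) = {r, s, t, v} ∈ τ ✓.
  V = {[u]}: π^{-1}(V) = {u} ∉ τ ✗.
  V = {[r], [u]}: π^{-1}(V) = {r, u} ∉ τ ✗.
  V = {[s], [u]}: π^{-1}(V) = {s, u} ∉ τ ✗.
  V = {[r], [s], [u]}: π^{-1}(V) = {r, s, u} ∉ τ ✗.
  V = {[t=v], [u]}: π^{-1}(V) = {t, u, v} ∉ τ ✗.
  V = {[r], [t=v], [u]}: π^{-1}(V) = {r, t, u, v} ∉ τ ✗.
  V = {[s], [t=v], [u]}: π^{-1}(V) = {s, t, u, v} ∉ τ ✗.
  V = {[r], [s], [t=v], [u]}: π^{-1}(V) = {r, s, t, u, v} ∈ τ ✓.
Open sets in the quotient: τ_Q = {{}, {[r], [s], [t=v]}, {[r], [s], [t=v], [u]}} (3 elements).


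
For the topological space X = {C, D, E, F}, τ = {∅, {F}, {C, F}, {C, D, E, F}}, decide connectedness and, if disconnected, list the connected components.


(X, τ) is connected.

Find clopen sets (U ∈ τ with X ∖ U ∈ τ):
  U = ∅, X ∖ U = {C, D, E, F} — both open, so U is clopen.
  U = {C, D, E, F}, X ∖ U = ∅ — both open, so U is clopen.
Only trivial clopens (∅ and X) exist, so (X, τ) is connected.
Compute connected components by grouping points that agree on all clopens:
  component: {C, D, E, F}


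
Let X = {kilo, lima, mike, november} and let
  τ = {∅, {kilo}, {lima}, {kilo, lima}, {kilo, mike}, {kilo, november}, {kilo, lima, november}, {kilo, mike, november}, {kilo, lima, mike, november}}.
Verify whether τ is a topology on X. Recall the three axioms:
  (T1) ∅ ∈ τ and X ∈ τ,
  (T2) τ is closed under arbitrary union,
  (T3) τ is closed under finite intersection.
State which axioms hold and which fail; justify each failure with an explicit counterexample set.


τ is NOT a topology on X.

Axiom (T1): ∅ ∈ τ? Yes; X ∈ τ? Yes.
Axiom (T2/T3): check pairwise unions and intersections of members of τ.
Counterexample for (T2): {lima} ∪ {kilo, mike} = {kilo, lima, mike} ∉ τ. Therefore τ is NOT a topology.


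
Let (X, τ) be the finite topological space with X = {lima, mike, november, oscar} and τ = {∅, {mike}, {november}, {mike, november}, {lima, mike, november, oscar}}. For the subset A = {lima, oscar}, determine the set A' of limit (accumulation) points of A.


A' = {lima, oscar}

For each x ∈ X, list the open sets U ∈ τ with x ∈ U, then check whether U ∩ (A ∖ {x}) ≠ ∅ for every such U.
  x = lima: opens ∋ x are {lima, mike, november, oscar}; each meets A ∖ {lima}, so x IS a limit point.
  x = mike: open {mike} ∋ x has {mike} ∩ (A ∖ {mike}) = ∅, so x is NOT a limit point.
  x = november: open {november} ∋ x has {november} ∩ (A ∖ {november}) = ∅, so x is NOT a limit point.
  x = oscar: opens ∋ x are {lima, mike, november, oscar}; each meets A ∖ {oscar}, so x IS a limit point.
Collecting: A' = {lima, oscar}.


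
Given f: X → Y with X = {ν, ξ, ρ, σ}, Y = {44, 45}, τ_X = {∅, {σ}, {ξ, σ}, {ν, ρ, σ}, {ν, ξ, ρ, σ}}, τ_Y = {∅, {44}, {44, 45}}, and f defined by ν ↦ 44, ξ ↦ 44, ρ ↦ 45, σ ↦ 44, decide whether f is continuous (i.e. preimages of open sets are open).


f is NOT continuous.

Compute f^{-1}(U) for each U ∈ τ_Y:
  U = ∅: f^{-1}(U) = ∅ ∈ τ_X ✓.
  U = {44}: f^{-1}(U) = {ν, ξ, σ} ∉ τ_X ✗.
  U = {44, 45}: f^{-1}(U) = {ν, ξ, ρ, σ} ∈ τ_X ✓.
Found U = {44} with f^{-1}(U) = {ν, ξ, σ} not in τ_X. Therefore f is NOT continuous.


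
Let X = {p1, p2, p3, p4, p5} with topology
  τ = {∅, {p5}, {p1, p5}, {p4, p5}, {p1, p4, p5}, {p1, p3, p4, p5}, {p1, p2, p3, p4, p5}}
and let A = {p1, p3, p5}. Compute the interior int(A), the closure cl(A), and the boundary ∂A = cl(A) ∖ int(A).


int(A) = {p1, p5}, cl(A) = {p1, p2, p3, p4, p5}, ∂A = {p2, p3, p4}.

Closed sets in (X, τ) are complements of opens:
  closed(X, τ) = {∅, {p2}, {p2, p3}, {p1, p2, p3}, {p2, p3, p4}, {p1, p2, p3, p4}, {p1, p2, p3, p4, p5}}.
int(A) = ⋃ {U ∈ τ : U ⊆ A}. Opens contained in A: ∅, {p5}, {p1, p5}.
Taking the union of these: int(A) = {p1, p5}.
cl(A) = ⋂ {C closed : A ⊆ C}. Closed sets containing A: {p1, p2, p3, p4, p5}.
Intersecting these: cl(A) = {p1, p2, p3, p4, p5}.
∂A = cl(A) ∖ int(A) = {p1, p2, p3, p4, p5} ∖ {p1, p5} = {p2, p3, p4}.


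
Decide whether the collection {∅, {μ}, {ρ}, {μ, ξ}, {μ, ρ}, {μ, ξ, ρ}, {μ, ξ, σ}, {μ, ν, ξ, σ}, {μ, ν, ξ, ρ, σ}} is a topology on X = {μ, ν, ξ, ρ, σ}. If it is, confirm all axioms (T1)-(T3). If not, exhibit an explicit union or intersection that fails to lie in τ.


τ is NOT a topology on X.

Axiom (T1): ∅ ∈ τ? Yes; X ∈ τ? Yes.
Axiom (T2/T3): check pairwise unions and intersections of members of τ.
Counterexample for (T2): {ρ} ∪ {μ, ξ, σ} = {μ, ξ, ρ, σ} ∉ τ. Therefore τ is NOT a topology.


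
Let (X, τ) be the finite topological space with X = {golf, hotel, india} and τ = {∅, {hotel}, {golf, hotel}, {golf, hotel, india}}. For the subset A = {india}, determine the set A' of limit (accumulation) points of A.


A' = ∅

For each x ∈ X, list the open sets U ∈ τ with x ∈ U, then check whether U ∩ (A ∖ {x}) ≠ ∅ for every such U.
  x = golf: open {golf, hotel} ∋ x has {golf, hotel} ∩ (A ∖ {golf}) = ∅, so x is NOT a limit point.
  x = hotel: open {hotel} ∋ x has {hotel} ∩ (A ∖ {hotel}) = ∅, so x is NOT a limit point.
  x = india: open {golf, hotel, india} ∋ x has {golf, hotel, india} ∩ (A ∖ {india}) = ∅, so x is NOT a limit point.
Collecting: A' = ∅.
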